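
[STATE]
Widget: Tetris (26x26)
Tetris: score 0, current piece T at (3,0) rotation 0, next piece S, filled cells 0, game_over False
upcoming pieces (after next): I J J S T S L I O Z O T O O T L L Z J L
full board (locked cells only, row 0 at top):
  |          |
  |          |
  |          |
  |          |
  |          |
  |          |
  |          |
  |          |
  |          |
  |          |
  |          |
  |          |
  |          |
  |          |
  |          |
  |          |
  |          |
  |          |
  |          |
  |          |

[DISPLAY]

    ▒     │Next:          
   ▒▒▒    │ ░░            
          │░░             
          │               
          │               
          │               
          │Score:         
          │0              
          │               
          │               
          │               
          │               
          │               
          │               
          │               
          │               
          │               
          │               
          │               
          │               
          │               
          │               
          │               
          │               
          │               
          │               


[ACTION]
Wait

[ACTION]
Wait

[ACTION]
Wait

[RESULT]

          │Next:          
          │ ░░            
          │░░             
    ▒     │               
   ▒▒▒    │               
          │               
          │Score:         
          │0              
          │               
          │               
          │               
          │               
          │               
          │               
          │               
          │               
          │               
          │               
          │               
          │               
          │               
          │               
          │               
          │               
          │               
          │               


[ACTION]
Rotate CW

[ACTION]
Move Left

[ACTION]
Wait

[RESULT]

          │Next:          
          │ ░░            
          │░░             
          │               
  ▒       │               
  ▒▒      │               
  ▒       │Score:         
          │0              
          │               
          │               
          │               
          │               
          │               
          │               
          │               
          │               
          │               
          │               
          │               
          │               
          │               
          │               
          │               
          │               
          │               
          │               


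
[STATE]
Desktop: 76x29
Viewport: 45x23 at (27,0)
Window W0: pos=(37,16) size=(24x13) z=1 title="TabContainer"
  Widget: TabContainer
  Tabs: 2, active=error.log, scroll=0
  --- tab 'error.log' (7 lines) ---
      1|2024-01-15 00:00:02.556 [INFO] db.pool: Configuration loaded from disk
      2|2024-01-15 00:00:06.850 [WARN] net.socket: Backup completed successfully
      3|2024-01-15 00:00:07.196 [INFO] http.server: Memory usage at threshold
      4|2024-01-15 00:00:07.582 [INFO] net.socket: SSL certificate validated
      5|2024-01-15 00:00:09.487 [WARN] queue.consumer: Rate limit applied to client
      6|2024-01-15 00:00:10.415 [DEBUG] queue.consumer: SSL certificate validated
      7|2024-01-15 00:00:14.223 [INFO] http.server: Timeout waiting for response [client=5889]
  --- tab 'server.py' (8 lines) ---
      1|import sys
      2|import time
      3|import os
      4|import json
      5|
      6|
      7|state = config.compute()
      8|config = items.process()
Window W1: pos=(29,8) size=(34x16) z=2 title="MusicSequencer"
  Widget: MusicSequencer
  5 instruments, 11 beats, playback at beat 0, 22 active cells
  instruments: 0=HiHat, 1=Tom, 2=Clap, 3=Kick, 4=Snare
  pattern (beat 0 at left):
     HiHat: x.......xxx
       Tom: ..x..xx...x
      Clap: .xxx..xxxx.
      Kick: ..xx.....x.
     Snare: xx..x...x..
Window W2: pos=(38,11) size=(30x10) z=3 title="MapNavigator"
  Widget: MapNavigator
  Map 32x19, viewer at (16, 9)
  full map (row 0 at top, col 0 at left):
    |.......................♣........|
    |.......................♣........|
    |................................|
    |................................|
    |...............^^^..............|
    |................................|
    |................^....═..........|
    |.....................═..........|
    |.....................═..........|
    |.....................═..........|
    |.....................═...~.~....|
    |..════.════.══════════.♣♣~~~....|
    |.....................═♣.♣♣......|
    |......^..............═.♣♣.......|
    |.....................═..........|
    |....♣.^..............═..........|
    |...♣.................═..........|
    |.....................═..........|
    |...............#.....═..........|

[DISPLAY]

                                             
                                             
                                             
                                             
                                             
                                             
                                             
                                             
  ┏━━━━━━━━━━━━━━━━━━━━━━━━━━━━━━━━┓         
  ┃ MusicSequencer                 ┃         
  ┠────────────────────────────────┨         
  ┃      ▼1┏━━━━━━━━━━━━━━━━━━━━━━━━━━━━┓    
  ┃ HiHat█·┃ MapNavigator               ┃    
  ┃   Tom··┠────────────────────────────┨    
  ┃  Clap·█┃..............^....═........┃    
  ┃  Kick··┃...................═........┃    
  ┃ Snare██┃...................═........┃    
  ┃        ┃..............@....═........┃    
  ┃        ┃...................═...~.~..┃    
  ┃        ┃════.════.══════════.♣♣~~~..┃    
  ┃        ┗━━━━━━━━━━━━━━━━━━━━━━━━━━━━┛    
  ┃                                ┃         
  ┃                                ┃         


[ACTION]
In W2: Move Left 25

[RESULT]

                                             
                                             
                                             
                                             
                                             
                                             
                                             
                                             
  ┏━━━━━━━━━━━━━━━━━━━━━━━━━━━━━━━━┓         
  ┃ MusicSequencer                 ┃         
  ┠────────────────────────────────┨         
  ┃      ▼1┏━━━━━━━━━━━━━━━━━━━━━━━━━━━━┓    
  ┃ HiHat█·┃ MapNavigator               ┃    
  ┃   Tom··┠────────────────────────────┨    
  ┃  Clap·█┃              ..............┃    
  ┃  Kick··┃              ..............┃    
  ┃ Snare██┃              ..............┃    
  ┃        ┃              @.............┃    
  ┃        ┃              ..............┃    
  ┃        ┃              ..════.════.══┃    
  ┃        ┗━━━━━━━━━━━━━━━━━━━━━━━━━━━━┛    
  ┃                                ┃         
  ┃                                ┃         


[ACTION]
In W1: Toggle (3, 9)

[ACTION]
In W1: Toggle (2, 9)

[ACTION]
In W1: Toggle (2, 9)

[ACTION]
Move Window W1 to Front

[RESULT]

                                             
                                             
                                             
                                             
                                             
                                             
                                             
                                             
  ┏━━━━━━━━━━━━━━━━━━━━━━━━━━━━━━━━┓         
  ┃ MusicSequencer                 ┃         
  ┠────────────────────────────────┨         
  ┃      ▼1234567890               ┃━━━━┓    
  ┃ HiHat█·······███               ┃    ┃    
  ┃   Tom··█··██···█               ┃────┨    
  ┃  Clap·███··████·               ┃....┃    
  ┃  Kick··██·······               ┃....┃    
  ┃ Snare██··█···█··               ┃....┃    
  ┃                                ┃....┃    
  ┃                                ┃....┃    
  ┃                                ┃═.══┃    
  ┃                                ┃━━━━┛    
  ┃                                ┃         
  ┃                                ┃         


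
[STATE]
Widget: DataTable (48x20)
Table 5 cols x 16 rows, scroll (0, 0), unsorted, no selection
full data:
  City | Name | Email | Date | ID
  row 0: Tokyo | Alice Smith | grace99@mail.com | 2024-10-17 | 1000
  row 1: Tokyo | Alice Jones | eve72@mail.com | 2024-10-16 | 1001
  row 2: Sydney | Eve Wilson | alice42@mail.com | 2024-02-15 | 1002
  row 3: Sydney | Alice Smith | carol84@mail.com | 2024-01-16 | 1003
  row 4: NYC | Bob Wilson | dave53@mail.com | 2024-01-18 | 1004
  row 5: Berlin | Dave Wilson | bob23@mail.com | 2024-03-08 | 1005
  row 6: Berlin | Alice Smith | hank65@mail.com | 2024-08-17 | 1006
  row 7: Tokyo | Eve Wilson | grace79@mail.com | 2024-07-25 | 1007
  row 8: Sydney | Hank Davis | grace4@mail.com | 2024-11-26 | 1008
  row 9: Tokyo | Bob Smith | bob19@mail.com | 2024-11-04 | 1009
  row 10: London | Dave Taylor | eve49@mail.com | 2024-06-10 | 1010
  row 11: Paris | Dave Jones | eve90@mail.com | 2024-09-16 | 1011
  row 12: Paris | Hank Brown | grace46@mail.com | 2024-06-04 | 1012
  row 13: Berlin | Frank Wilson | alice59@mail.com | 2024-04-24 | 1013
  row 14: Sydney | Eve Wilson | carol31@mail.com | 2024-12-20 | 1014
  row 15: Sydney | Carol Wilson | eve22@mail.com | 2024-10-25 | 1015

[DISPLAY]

City  │Name        │Email           │Date      │
──────┼────────────┼────────────────┼──────────┼
Tokyo │Alice Smith │grace99@mail.com│2024-10-17│
Tokyo │Alice Jones │eve72@mail.com  │2024-10-16│
Sydney│Eve Wilson  │alice42@mail.com│2024-02-15│
Sydney│Alice Smith │carol84@mail.com│2024-01-16│
NYC   │Bob Wilson  │dave53@mail.com │2024-01-18│
Berlin│Dave Wilson │bob23@mail.com  │2024-03-08│
Berlin│Alice Smith │hank65@mail.com │2024-08-17│
Tokyo │Eve Wilson  │grace79@mail.com│2024-07-25│
Sydney│Hank Davis  │grace4@mail.com │2024-11-26│
Tokyo │Bob Smith   │bob19@mail.com  │2024-11-04│
London│Dave Taylor │eve49@mail.com  │2024-06-10│
Paris │Dave Jones  │eve90@mail.com  │2024-09-16│
Paris │Hank Brown  │grace46@mail.com│2024-06-04│
Berlin│Frank Wilson│alice59@mail.com│2024-04-24│
Sydney│Eve Wilson  │carol31@mail.com│2024-12-20│
Sydney│Carol Wilson│eve22@mail.com  │2024-10-25│
                                                
                                                


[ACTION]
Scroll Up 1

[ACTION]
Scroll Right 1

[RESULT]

ity  │Name        │Email           │Date      │I
─────┼────────────┼────────────────┼──────────┼─
okyo │Alice Smith │grace99@mail.com│2024-10-17│1
okyo │Alice Jones │eve72@mail.com  │2024-10-16│1
ydney│Eve Wilson  │alice42@mail.com│2024-02-15│1
ydney│Alice Smith │carol84@mail.com│2024-01-16│1
YC   │Bob Wilson  │dave53@mail.com │2024-01-18│1
erlin│Dave Wilson │bob23@mail.com  │2024-03-08│1
erlin│Alice Smith │hank65@mail.com │2024-08-17│1
okyo │Eve Wilson  │grace79@mail.com│2024-07-25│1
ydney│Hank Davis  │grace4@mail.com │2024-11-26│1
okyo │Bob Smith   │bob19@mail.com  │2024-11-04│1
ondon│Dave Taylor │eve49@mail.com  │2024-06-10│1
aris │Dave Jones  │eve90@mail.com  │2024-09-16│1
aris │Hank Brown  │grace46@mail.com│2024-06-04│1
erlin│Frank Wilson│alice59@mail.com│2024-04-24│1
ydney│Eve Wilson  │carol31@mail.com│2024-12-20│1
ydney│Carol Wilson│eve22@mail.com  │2024-10-25│1
                                                
                                                


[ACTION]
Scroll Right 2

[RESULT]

y  │Name        │Email           │Date      │ID 
───┼────────────┼────────────────┼──────────┼───
yo │Alice Smith │grace99@mail.com│2024-10-17│100
yo │Alice Jones │eve72@mail.com  │2024-10-16│100
ney│Eve Wilson  │alice42@mail.com│2024-02-15│100
ney│Alice Smith │carol84@mail.com│2024-01-16│100
   │Bob Wilson  │dave53@mail.com │2024-01-18│100
lin│Dave Wilson │bob23@mail.com  │2024-03-08│100
lin│Alice Smith │hank65@mail.com │2024-08-17│100
yo │Eve Wilson  │grace79@mail.com│2024-07-25│100
ney│Hank Davis  │grace4@mail.com │2024-11-26│100
yo │Bob Smith   │bob19@mail.com  │2024-11-04│100
don│Dave Taylor │eve49@mail.com  │2024-06-10│101
is │Dave Jones  │eve90@mail.com  │2024-09-16│101
is │Hank Brown  │grace46@mail.com│2024-06-04│101
lin│Frank Wilson│alice59@mail.com│2024-04-24│101
ney│Eve Wilson  │carol31@mail.com│2024-12-20│101
ney│Carol Wilson│eve22@mail.com  │2024-10-25│101
                                                
                                                


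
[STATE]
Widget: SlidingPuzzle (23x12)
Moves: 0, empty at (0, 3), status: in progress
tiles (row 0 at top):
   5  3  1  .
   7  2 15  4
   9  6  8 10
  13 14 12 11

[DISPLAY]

┌────┬────┬────┬────┐  
│  5 │  3 │  1 │    │  
├────┼────┼────┼────┤  
│  7 │  2 │ 15 │  4 │  
├────┼────┼────┼────┤  
│  9 │  6 │  8 │ 10 │  
├────┼────┼────┼────┤  
│ 13 │ 14 │ 12 │ 11 │  
└────┴────┴────┴────┘  
Moves: 0               
                       
                       


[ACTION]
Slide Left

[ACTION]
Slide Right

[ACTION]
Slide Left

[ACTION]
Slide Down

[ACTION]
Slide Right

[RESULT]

┌────┬────┬────┬────┐  
│  5 │  3 │    │  1 │  
├────┼────┼────┼────┤  
│  7 │  2 │ 15 │  4 │  
├────┼────┼────┼────┤  
│  9 │  6 │  8 │ 10 │  
├────┼────┼────┼────┤  
│ 13 │ 14 │ 12 │ 11 │  
└────┴────┴────┴────┘  
Moves: 3               
                       
                       


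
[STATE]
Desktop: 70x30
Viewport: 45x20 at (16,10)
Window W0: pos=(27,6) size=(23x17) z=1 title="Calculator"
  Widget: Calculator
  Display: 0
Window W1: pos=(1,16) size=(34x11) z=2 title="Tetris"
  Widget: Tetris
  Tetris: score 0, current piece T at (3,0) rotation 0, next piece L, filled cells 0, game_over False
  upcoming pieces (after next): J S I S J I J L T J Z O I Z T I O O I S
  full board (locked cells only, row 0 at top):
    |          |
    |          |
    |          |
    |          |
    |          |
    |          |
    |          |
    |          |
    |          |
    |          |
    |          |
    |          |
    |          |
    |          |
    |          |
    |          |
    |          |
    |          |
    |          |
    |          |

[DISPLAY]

           ┃┌───┬───┬───┬───┐    ┃           
           ┃│ 7 │ 8 │ 9 │ ÷ │    ┃           
           ┃├───┼───┼───┼───┤    ┃           
           ┃│ 4 │ 5 │ 6 │ × │    ┃           
           ┃├───┼───┼───┼───┤    ┃           
           ┃│ 1 │ 2 │ 3 │ - │    ┃           
━━━━━━━━━━━━━━━━━━┓─┼───┼───┤    ┃           
                  ┃ │ = │ + │    ┃           
──────────────────┨─┼───┼───┤    ┃           
t:                ┃C│ MR│ M+│    ┃           
                  ┃─┴───┴───┘    ┃           
                  ┃              ┃           
                  ┃━━━━━━━━━━━━━━┛           
                  ┃                          
                  ┃                          
re:               ┃                          
━━━━━━━━━━━━━━━━━━┛                          
                                             
                                             
                                             


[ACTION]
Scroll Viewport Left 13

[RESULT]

                        ┃┌───┬───┬───┬───┐   
                        ┃│ 7 │ 8 │ 9 │ ÷ │   
                        ┃├───┼───┼───┼───┤   
                        ┃│ 4 │ 5 │ 6 │ × │   
                        ┃├───┼───┼───┼───┤   
                        ┃│ 1 │ 2 │ 3 │ - │   
━━━━━━━━━━━━━━━━━━━━━━━━━━━━━━━┓─┼───┼───┤   
Tetris                         ┃ │ = │ + │   
───────────────────────────────┨─┼───┼───┤   
         │Next:                ┃C│ MR│ M+│   
         │  ▒                  ┃─┴───┴───┘   
         │▒▒▒                  ┃             
         │                     ┃━━━━━━━━━━━━━
         │                     ┃             
         │                     ┃             
         │Score:               ┃             
━━━━━━━━━━━━━━━━━━━━━━━━━━━━━━━┛             
                                             
                                             
                                             


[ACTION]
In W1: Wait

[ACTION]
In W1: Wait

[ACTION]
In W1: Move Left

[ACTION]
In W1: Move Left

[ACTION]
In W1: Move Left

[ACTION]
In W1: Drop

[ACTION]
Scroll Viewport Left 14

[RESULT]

                           ┃┌───┬───┬───┬───┐
                           ┃│ 7 │ 8 │ 9 │ ÷ │
                           ┃├───┼───┼───┼───┤
                           ┃│ 4 │ 5 │ 6 │ × │
                           ┃├───┼───┼───┼───┤
                           ┃│ 1 │ 2 │ 3 │ - │
 ┏━━━━━━━━━━━━━━━━━━━━━━━━━━━━━━━━┓─┼───┼───┤
 ┃ Tetris                         ┃ │ = │ + │
 ┠────────────────────────────────┨─┼───┼───┤
 ┃          │Next:                ┃C│ MR│ M+│
 ┃          │  ▒                  ┃─┴───┴───┘
 ┃          │▒▒▒                  ┃          
 ┃          │                     ┃━━━━━━━━━━
 ┃          │                     ┃          
 ┃          │                     ┃          
 ┃          │Score:               ┃          
 ┗━━━━━━━━━━━━━━━━━━━━━━━━━━━━━━━━┛          
                                             
                                             
                                             


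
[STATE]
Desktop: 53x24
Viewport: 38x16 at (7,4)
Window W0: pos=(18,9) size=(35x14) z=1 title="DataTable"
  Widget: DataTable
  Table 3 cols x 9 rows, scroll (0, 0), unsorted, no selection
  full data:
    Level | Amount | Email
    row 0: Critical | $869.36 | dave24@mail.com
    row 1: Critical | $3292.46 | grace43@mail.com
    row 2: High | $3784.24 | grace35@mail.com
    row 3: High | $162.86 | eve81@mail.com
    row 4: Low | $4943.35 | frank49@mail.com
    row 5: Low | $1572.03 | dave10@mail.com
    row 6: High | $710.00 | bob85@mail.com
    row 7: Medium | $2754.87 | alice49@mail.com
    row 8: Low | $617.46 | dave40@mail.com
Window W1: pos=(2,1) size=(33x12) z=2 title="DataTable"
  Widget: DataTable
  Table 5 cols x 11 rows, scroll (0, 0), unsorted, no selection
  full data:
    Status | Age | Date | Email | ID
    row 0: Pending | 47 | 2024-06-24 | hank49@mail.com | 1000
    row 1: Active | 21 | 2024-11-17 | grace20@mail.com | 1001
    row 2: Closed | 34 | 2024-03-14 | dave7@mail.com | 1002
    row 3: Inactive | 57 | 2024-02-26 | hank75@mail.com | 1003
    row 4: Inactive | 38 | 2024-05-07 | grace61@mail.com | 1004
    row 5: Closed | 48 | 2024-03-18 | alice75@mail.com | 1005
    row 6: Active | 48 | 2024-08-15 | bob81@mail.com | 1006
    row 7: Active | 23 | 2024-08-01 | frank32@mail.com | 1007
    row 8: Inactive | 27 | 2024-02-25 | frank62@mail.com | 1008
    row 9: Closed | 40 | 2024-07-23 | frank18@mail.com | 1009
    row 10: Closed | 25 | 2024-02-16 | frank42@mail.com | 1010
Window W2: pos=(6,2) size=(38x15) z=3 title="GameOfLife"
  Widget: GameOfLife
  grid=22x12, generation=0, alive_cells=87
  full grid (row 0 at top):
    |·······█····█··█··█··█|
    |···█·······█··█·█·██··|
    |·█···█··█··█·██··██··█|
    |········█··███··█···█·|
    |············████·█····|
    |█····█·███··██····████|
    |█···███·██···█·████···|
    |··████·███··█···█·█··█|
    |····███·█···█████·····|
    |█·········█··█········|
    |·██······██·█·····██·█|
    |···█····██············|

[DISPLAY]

────────────────────────────────────┨ 
Gen: 0                              ┃ 
···█·······█··█·█·██··              ┃ 
·█···█··█··█·██··██··█              ┃ 
········█··███··█···█·              ┃ 
············████·█····              ┃━
█····█·███··██····████              ┃ 
█···███·██···█·████···              ┃─
··████·███··█···█·█··█              ┃ 
····███·█···█████·····              ┃─
█·········█··█········              ┃m
·██······██·█·····██·█              ┃@
━━━━━━━━━━━━━━━━━━━━━━━━━━━━━━━━━━━━┛@
           ┃High    │$162.86 │eve81@ma
           ┃Low     │$4943.35│frank49@
           ┃Low     │$1572.03│dave10@m


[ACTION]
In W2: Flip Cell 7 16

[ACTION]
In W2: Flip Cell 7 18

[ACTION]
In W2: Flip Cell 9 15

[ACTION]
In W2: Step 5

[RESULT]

────────────────────────────────────┨ 
Gen: 5                              ┃ 
············█·██·····█              ┃ 
············██······█·              ┃ 
··········█·█·█████···              ┃ 
·········█·█·███·····█              ┃━
·········█···········█              ┃ 
·············█········              ┃─
··········█·········█·              ┃ 
············█···█·██··              ┃─
·██········██··█······              ┃m
█··█····█·█·█·········              ┃@
━━━━━━━━━━━━━━━━━━━━━━━━━━━━━━━━━━━━┛@
           ┃High    │$162.86 │eve81@ma
           ┃Low     │$4943.35│frank49@
           ┃Low     │$1572.03│dave10@m


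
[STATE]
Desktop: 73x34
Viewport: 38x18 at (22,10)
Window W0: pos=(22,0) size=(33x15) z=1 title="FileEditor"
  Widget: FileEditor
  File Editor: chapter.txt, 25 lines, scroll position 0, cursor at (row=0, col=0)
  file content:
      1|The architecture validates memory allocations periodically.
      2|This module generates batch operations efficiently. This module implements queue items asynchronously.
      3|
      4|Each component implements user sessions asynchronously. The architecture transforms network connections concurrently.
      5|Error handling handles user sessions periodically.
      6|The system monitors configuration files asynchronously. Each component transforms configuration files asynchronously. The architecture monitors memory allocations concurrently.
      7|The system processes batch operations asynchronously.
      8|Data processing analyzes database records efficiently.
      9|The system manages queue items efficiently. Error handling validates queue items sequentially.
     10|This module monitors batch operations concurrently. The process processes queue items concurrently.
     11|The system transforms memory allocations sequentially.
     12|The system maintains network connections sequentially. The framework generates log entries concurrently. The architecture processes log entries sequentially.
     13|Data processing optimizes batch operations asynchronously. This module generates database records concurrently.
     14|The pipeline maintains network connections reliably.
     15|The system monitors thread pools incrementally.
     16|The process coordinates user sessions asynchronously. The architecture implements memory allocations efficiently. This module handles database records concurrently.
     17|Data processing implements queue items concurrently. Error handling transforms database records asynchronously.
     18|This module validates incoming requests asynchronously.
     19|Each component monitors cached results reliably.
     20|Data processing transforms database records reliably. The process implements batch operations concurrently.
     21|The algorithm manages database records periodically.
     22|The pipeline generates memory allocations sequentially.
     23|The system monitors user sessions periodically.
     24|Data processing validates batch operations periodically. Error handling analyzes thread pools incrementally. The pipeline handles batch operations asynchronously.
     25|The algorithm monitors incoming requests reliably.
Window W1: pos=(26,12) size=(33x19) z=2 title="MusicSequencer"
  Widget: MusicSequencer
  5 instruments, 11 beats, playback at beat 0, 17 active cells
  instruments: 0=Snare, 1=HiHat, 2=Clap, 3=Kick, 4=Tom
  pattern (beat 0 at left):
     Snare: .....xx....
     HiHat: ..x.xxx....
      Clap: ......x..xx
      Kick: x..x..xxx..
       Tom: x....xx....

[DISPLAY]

┃Data processing analyzes datab░┃     
┃The system manages queue items░┃     
┃Thi┏━━━━━━━━━━━━━━━━━━━━━━━━━━━━━━━┓ 
┃The┃ MusicSequencer                ┃ 
┗━━━┠───────────────────────────────┨ 
    ┃      ▼1234567890              ┃ 
    ┃ Snare·····██····              ┃ 
    ┃ HiHat··█·███····              ┃ 
    ┃  Clap······█··██              ┃ 
    ┃  Kick█··█··███··              ┃ 
    ┃   Tom█····██····              ┃ 
    ┃                               ┃ 
    ┃                               ┃ 
    ┃                               ┃ 
    ┃                               ┃ 
    ┃                               ┃ 
    ┃                               ┃ 
    ┃                               ┃ 


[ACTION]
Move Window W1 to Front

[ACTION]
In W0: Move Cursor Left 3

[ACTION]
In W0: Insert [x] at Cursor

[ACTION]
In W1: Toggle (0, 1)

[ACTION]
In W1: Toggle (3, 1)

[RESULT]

┃Data processing analyzes datab░┃     
┃The system manages queue items░┃     
┃Thi┏━━━━━━━━━━━━━━━━━━━━━━━━━━━━━━━┓ 
┃The┃ MusicSequencer                ┃ 
┗━━━┠───────────────────────────────┨ 
    ┃      ▼1234567890              ┃ 
    ┃ Snare·█···██····              ┃ 
    ┃ HiHat··█·███····              ┃ 
    ┃  Clap······█··██              ┃ 
    ┃  Kick██·█··███··              ┃ 
    ┃   Tom█····██····              ┃ 
    ┃                               ┃ 
    ┃                               ┃ 
    ┃                               ┃ 
    ┃                               ┃ 
    ┃                               ┃ 
    ┃                               ┃ 
    ┃                               ┃ 


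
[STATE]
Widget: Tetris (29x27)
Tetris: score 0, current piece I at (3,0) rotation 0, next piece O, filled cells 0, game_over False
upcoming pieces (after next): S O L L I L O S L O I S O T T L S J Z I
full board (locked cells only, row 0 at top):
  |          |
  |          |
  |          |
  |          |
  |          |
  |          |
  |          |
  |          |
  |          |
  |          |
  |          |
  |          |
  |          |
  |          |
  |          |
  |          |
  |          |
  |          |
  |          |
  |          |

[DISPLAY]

   ████   │Next:             
          │▓▓                
          │▓▓                
          │                  
          │                  
          │                  
          │Score:            
          │0                 
          │                  
          │                  
          │                  
          │                  
          │                  
          │                  
          │                  
          │                  
          │                  
          │                  
          │                  
          │                  
          │                  
          │                  
          │                  
          │                  
          │                  
          │                  
          │                  


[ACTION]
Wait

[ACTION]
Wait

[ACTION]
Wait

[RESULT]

          │Next:             
          │▓▓                
          │▓▓                
   ████   │                  
          │                  
          │                  
          │Score:            
          │0                 
          │                  
          │                  
          │                  
          │                  
          │                  
          │                  
          │                  
          │                  
          │                  
          │                  
          │                  
          │                  
          │                  
          │                  
          │                  
          │                  
          │                  
          │                  
          │                  


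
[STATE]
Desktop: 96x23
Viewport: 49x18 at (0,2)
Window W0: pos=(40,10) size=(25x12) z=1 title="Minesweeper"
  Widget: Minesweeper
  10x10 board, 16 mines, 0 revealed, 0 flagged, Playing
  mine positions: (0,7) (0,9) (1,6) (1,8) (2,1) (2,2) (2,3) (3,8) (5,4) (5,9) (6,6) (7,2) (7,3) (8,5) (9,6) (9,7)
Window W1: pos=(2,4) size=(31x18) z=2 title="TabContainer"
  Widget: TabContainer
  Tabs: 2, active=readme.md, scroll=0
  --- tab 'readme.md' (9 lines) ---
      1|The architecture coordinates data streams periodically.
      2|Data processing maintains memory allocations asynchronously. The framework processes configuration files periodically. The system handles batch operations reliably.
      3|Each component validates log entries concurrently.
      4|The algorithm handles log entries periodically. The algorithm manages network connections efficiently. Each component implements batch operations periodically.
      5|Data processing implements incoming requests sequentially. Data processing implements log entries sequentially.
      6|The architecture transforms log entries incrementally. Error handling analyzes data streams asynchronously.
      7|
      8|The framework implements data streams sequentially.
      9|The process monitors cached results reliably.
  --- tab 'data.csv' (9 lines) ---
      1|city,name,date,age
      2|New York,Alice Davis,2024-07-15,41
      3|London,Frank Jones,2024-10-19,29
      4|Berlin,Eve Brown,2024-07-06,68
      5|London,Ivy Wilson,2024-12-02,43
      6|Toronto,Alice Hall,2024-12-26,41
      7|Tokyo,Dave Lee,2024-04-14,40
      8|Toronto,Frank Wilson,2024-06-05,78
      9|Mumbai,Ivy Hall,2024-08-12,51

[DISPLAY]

                                                 
                                                 
  ┏━━━━━━━━━━━━━━━━━━━━━━━━━━━━━┓                
  ┃ TabContainer                ┃                
  ┠─────────────────────────────┨                
  ┃[readme.md]│ data.csv        ┃                
  ┃─────────────────────────────┃                
  ┃The architecture coordinates ┃                
  ┃Data processing maintains mem┃       ┏━━━━━━━━
  ┃Each component validates log ┃       ┃ Mineswe
  ┃The algorithm handles log ent┃       ┠────────
  ┃Data processing implements in┃       ┃■■■■■■■■
  ┃The architecture transforms l┃       ┃■■■■■■■■
  ┃                             ┃       ┃■■■■■■■■
  ┃The framework implements data┃       ┃■■■■■■■■
  ┃The process monitors cached r┃       ┃■■■■■■■■
  ┃                             ┃       ┃■■■■■■■■
  ┃                             ┃       ┃■■■■■■■■


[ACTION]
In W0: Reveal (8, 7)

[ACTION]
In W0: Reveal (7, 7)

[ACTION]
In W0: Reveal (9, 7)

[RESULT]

                                                 
                                                 
  ┏━━━━━━━━━━━━━━━━━━━━━━━━━━━━━┓                
  ┃ TabContainer                ┃                
  ┠─────────────────────────────┨                
  ┃[readme.md]│ data.csv        ┃                
  ┃─────────────────────────────┃                
  ┃The architecture coordinates ┃                
  ┃Data processing maintains mem┃       ┏━━━━━━━━
  ┃Each component validates log ┃       ┃ Mineswe
  ┃The algorithm handles log ent┃       ┠────────
  ┃Data processing implements in┃       ┃■■■■■■■✹
  ┃The architecture transforms l┃       ┃■■■■■■✹■
  ┃                             ┃       ┃■✹✹✹■■■■
  ┃The framework implements data┃       ┃■■■■■■■■
  ┃The process monitors cached r┃       ┃■■■■■■■■
  ┃                             ┃       ┃■■■■✹■■■
  ┃                             ┃       ┃■■■■■■✹■


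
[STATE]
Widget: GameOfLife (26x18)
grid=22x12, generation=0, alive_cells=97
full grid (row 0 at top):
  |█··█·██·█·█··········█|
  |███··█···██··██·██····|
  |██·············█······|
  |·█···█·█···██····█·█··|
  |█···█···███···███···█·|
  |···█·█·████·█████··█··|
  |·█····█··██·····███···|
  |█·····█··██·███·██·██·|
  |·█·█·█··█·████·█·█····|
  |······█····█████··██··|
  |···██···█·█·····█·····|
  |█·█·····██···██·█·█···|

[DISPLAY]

Gen: 0                    
█··█·██·█·█··········█    
███··█···██··██·██····    
██·············█······    
·█···█·█···██····█·█··    
█···█···███···███···█·    
···█·█·████·█████··█··    
·█····█··██·····███···    
█·····█··██·███·██·██·    
·█·█·█··█·████·█·█····    
······█····█████··██··    
···██···█·█·····█·····    
█·█·····██···██·█·█···    
                          
                          
                          
                          
                          


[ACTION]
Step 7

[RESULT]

Gen: 7                    
···············███····    
····██·····██████·██··    
···█·······█·█·····█··    
·······█·█·█·██··█·█··    
····█··██████···█·····    
·····██·███····██···█·    
···············██·····    
················█·····    
·····███·········████·    
···█··██·········█·██·    
··██████·██·····██····    
·········██···········    
                          
                          
                          
                          
                          


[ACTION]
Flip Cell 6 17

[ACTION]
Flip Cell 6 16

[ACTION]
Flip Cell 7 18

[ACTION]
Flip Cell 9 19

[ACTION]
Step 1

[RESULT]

Gen: 8                    
············██···██···    
····█······█·█····██··    
····█······█····██·██·    
·······█·█···██···█···    
·····█······███·██····    
·····██········█·█····    
·········█·····█·█····    
······█·········█·····    
·····█·█········█···█·    
··██················█·    
··████·█·██·····██····    
···████·███···········    
                          
                          
                          
                          
                          
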